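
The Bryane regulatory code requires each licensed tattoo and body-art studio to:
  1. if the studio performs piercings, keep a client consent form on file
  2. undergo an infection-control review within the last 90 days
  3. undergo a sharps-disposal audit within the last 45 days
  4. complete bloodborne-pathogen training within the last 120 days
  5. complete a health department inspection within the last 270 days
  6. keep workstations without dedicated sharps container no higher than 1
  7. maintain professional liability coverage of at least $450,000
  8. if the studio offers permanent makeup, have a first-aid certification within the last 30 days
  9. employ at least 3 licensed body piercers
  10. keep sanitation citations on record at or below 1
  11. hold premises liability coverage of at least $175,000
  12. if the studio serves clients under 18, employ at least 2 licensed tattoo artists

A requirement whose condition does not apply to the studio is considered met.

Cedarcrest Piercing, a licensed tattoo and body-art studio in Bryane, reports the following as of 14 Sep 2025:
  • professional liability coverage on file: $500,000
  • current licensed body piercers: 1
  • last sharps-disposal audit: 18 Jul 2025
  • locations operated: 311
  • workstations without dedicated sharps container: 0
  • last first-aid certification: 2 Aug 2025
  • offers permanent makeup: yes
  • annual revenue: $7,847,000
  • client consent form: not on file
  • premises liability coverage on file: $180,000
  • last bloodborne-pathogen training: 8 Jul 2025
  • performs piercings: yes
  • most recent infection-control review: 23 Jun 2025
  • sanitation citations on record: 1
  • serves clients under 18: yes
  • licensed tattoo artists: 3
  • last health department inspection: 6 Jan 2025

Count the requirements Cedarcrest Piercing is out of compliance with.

4

1. condition 'performs piercings' holds; client consent form absent → not met
2. infection-control review 83 days ago vs limit 90 → met
3. sharps-disposal audit 58 days ago vs limit 45 → not met
4. bloodborne-pathogen training 68 days ago vs limit 120 → met
5. health department inspection 251 days ago vs limit 270 → met
6. workstations without dedicated sharps container 0 ≤ 1 → met
7. professional liability coverage $500,000 ≥ $450,000 → met
8. condition 'offers permanent makeup' holds; first-aid certification 43 days ago vs limit 30 → not met
9. licensed body piercers 1 < 3 → not met
10. sanitation citations on record 1 ≤ 1 → met
11. premises liability coverage $180,000 ≥ $175,000 → met
12. condition 'serves clients under 18' holds; licensed tattoo artists 3 ≥ 2 → met
Not met: 4 of 12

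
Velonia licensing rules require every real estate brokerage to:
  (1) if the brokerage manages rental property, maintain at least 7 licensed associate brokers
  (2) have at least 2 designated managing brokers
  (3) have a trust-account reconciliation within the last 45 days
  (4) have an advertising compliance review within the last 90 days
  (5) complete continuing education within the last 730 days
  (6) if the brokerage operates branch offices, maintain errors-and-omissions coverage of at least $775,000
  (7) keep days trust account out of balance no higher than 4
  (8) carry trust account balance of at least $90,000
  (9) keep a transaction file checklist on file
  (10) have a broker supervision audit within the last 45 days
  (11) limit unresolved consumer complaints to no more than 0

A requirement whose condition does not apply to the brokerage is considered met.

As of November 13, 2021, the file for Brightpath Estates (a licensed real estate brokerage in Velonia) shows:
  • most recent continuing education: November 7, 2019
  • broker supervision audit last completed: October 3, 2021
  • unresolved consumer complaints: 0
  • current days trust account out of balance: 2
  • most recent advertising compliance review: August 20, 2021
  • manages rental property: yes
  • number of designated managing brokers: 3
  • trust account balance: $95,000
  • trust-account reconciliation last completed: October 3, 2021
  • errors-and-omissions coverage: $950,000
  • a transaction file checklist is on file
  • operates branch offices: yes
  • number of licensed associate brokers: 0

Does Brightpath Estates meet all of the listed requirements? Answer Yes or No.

1. condition 'manages rental property' holds; licensed associate brokers 0 < 7 → not met
2. designated managing brokers 3 ≥ 2 → met
3. trust-account reconciliation 41 days ago vs limit 45 → met
4. advertising compliance review 85 days ago vs limit 90 → met
5. continuing education 737 days ago vs limit 730 → not met
6. condition 'operates branch offices' holds; errors-and-omissions coverage $950,000 ≥ $775,000 → met
7. days trust account out of balance 2 ≤ 4 → met
8. trust account balance $95,000 ≥ $90,000 → met
9. transaction file checklist present → met
10. broker supervision audit 41 days ago vs limit 45 → met
11. unresolved consumer complaints 0 ≤ 0 → met
Not met: 1, 5

No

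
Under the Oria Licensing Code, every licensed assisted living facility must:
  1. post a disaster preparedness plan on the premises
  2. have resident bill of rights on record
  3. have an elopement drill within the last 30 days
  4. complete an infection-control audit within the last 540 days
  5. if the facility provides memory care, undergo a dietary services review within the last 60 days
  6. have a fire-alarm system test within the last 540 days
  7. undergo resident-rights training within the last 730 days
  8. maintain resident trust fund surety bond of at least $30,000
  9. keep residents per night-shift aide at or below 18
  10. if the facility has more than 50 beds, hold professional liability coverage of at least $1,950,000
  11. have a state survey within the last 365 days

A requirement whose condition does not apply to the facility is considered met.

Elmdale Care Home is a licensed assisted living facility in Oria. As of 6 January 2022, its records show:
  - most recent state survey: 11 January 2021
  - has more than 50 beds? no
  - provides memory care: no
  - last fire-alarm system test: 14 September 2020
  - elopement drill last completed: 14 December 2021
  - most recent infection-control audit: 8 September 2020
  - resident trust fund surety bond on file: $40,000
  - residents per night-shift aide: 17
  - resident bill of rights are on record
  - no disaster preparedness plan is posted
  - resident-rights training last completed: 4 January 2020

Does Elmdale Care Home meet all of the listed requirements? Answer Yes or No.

No

1. disaster preparedness plan absent → not met
2. resident bill of rights present → met
3. elopement drill 23 days ago vs limit 30 → met
4. infection-control audit 485 days ago vs limit 540 → met
5. condition 'provides memory care' does not hold → requirement n/a → met
6. fire-alarm system test 479 days ago vs limit 540 → met
7. resident-rights training 733 days ago vs limit 730 → not met
8. resident trust fund surety bond $40,000 ≥ $30,000 → met
9. residents per night-shift aide 17 ≤ 18 → met
10. condition 'has more than 50 beds' does not hold → requirement n/a → met
11. state survey 360 days ago vs limit 365 → met
Not met: 1, 7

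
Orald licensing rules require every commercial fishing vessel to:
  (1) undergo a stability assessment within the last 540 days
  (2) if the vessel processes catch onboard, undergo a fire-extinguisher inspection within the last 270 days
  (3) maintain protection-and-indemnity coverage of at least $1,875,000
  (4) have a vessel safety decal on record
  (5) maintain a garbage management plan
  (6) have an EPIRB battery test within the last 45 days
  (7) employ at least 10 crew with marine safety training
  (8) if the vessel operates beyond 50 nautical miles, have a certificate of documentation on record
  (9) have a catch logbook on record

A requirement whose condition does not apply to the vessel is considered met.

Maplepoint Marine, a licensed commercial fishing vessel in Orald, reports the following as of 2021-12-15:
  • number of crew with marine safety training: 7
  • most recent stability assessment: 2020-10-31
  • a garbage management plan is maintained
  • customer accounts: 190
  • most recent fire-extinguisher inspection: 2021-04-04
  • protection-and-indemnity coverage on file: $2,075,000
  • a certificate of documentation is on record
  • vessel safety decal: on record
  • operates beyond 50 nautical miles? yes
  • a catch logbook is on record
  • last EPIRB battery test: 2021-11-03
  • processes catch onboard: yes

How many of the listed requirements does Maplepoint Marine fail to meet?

1. stability assessment 410 days ago vs limit 540 → met
2. condition 'processes catch onboard' holds; fire-extinguisher inspection 255 days ago vs limit 270 → met
3. protection-and-indemnity coverage $2,075,000 ≥ $1,875,000 → met
4. vessel safety decal present → met
5. garbage management plan present → met
6. EPIRB battery test 42 days ago vs limit 45 → met
7. crew with marine safety training 7 < 10 → not met
8. condition 'operates beyond 50 nautical miles' holds; certificate of documentation present → met
9. catch logbook present → met
Not met: 1 of 9

1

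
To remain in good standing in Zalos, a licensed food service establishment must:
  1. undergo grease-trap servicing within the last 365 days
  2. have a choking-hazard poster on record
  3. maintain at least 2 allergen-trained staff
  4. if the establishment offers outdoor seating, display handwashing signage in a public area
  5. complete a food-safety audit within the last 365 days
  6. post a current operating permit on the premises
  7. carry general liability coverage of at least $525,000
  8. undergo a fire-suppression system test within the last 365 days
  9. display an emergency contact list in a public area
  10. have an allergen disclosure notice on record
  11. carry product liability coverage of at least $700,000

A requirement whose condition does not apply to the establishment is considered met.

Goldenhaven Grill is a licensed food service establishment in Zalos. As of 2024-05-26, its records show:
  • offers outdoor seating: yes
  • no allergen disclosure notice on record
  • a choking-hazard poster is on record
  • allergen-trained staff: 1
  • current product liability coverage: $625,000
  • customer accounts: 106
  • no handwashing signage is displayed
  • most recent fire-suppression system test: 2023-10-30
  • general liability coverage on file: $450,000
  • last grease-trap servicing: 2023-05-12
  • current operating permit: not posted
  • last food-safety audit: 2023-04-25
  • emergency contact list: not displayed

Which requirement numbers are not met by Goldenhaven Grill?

1, 3, 4, 5, 6, 7, 9, 10, 11

1. grease-trap servicing 380 days ago vs limit 365 → not met
2. choking-hazard poster present → met
3. allergen-trained staff 1 < 2 → not met
4. condition 'offers outdoor seating' holds; handwashing signage absent → not met
5. food-safety audit 397 days ago vs limit 365 → not met
6. current operating permit absent → not met
7. general liability coverage $450,000 < $525,000 → not met
8. fire-suppression system test 209 days ago vs limit 365 → met
9. emergency contact list absent → not met
10. allergen disclosure notice absent → not met
11. product liability coverage $625,000 < $700,000 → not met
Not met: 1, 3, 4, 5, 6, 7, 9, 10, 11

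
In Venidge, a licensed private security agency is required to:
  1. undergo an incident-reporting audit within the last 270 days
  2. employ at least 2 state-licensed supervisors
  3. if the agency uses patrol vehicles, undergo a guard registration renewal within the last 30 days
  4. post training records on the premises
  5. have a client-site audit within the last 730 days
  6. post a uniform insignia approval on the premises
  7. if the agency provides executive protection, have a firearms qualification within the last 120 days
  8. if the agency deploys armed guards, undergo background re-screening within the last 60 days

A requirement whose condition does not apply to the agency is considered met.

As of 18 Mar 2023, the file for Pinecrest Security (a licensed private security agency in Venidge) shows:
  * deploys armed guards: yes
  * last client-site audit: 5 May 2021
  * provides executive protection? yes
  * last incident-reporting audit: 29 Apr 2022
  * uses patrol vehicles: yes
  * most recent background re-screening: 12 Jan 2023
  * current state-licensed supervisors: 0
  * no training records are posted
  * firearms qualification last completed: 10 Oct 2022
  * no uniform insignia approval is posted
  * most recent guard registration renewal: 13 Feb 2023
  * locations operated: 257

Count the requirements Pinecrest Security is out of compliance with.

1. incident-reporting audit 323 days ago vs limit 270 → not met
2. state-licensed supervisors 0 < 2 → not met
3. condition 'uses patrol vehicles' holds; guard registration renewal 33 days ago vs limit 30 → not met
4. training records absent → not met
5. client-site audit 682 days ago vs limit 730 → met
6. uniform insignia approval absent → not met
7. condition 'provides executive protection' holds; firearms qualification 159 days ago vs limit 120 → not met
8. condition 'deploys armed guards' holds; background re-screening 65 days ago vs limit 60 → not met
Not met: 7 of 8

7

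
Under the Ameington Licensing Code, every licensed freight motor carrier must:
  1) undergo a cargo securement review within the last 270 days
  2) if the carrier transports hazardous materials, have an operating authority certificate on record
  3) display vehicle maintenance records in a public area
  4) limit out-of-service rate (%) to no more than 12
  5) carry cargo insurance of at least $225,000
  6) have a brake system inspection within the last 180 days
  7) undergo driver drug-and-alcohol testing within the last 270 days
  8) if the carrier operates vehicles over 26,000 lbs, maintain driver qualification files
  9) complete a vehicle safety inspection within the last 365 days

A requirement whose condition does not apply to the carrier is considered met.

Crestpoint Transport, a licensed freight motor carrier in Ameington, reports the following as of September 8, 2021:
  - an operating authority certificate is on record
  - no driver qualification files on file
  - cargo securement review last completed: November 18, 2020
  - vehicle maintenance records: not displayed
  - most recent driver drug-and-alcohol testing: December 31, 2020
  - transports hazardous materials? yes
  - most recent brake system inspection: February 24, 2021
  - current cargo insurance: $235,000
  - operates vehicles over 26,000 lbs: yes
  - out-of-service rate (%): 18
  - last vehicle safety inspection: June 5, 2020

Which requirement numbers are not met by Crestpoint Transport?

1. cargo securement review 294 days ago vs limit 270 → not met
2. condition 'transports hazardous materials' holds; operating authority certificate present → met
3. vehicle maintenance records absent → not met
4. out-of-service rate (%) 18 > 12 → not met
5. cargo insurance $235,000 ≥ $225,000 → met
6. brake system inspection 196 days ago vs limit 180 → not met
7. driver drug-and-alcohol testing 251 days ago vs limit 270 → met
8. condition 'operates vehicles over 26,000 lbs' holds; driver qualification files absent → not met
9. vehicle safety inspection 460 days ago vs limit 365 → not met
Not met: 1, 3, 4, 6, 8, 9

1, 3, 4, 6, 8, 9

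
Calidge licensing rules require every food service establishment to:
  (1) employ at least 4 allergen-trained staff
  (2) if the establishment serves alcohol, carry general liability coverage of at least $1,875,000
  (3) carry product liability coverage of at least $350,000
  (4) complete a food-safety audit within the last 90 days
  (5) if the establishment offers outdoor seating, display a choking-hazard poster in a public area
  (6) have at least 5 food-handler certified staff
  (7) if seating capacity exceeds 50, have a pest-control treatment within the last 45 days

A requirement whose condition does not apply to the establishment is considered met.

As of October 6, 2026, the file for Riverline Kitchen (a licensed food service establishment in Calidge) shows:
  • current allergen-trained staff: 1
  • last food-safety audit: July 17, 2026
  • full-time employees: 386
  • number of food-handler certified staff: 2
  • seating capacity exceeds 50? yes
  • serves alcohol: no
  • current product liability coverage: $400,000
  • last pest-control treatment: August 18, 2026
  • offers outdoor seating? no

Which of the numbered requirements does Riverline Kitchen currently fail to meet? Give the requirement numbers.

1, 6, 7

1. allergen-trained staff 1 < 4 → not met
2. condition 'serves alcohol' does not hold → requirement n/a → met
3. product liability coverage $400,000 ≥ $350,000 → met
4. food-safety audit 81 days ago vs limit 90 → met
5. condition 'offers outdoor seating' does not hold → requirement n/a → met
6. food-handler certified staff 2 < 5 → not met
7. condition 'seating capacity exceeds 50' holds; pest-control treatment 49 days ago vs limit 45 → not met
Not met: 1, 6, 7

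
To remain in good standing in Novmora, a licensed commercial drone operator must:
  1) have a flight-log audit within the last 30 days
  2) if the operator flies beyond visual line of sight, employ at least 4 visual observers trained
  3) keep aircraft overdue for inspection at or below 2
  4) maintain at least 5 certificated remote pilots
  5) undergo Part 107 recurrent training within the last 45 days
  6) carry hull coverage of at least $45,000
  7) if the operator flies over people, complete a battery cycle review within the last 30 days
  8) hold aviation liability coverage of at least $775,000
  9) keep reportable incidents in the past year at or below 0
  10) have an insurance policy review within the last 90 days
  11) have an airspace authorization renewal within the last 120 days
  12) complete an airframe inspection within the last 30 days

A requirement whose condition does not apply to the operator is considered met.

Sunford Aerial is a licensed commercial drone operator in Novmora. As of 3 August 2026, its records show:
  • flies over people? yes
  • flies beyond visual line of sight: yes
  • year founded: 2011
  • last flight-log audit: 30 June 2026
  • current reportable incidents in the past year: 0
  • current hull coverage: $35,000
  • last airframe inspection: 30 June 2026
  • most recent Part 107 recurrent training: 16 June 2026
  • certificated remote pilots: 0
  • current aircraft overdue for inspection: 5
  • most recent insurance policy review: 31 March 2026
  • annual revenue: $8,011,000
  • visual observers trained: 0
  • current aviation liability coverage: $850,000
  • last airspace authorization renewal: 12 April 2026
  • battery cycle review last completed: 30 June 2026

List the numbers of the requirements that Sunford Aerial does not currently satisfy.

1, 2, 3, 4, 5, 6, 7, 10, 12

1. flight-log audit 34 days ago vs limit 30 → not met
2. condition 'flies beyond visual line of sight' holds; visual observers trained 0 < 4 → not met
3. aircraft overdue for inspection 5 > 2 → not met
4. certificated remote pilots 0 < 5 → not met
5. Part 107 recurrent training 48 days ago vs limit 45 → not met
6. hull coverage $35,000 < $45,000 → not met
7. condition 'flies over people' holds; battery cycle review 34 days ago vs limit 30 → not met
8. aviation liability coverage $850,000 ≥ $775,000 → met
9. reportable incidents in the past year 0 ≤ 0 → met
10. insurance policy review 125 days ago vs limit 90 → not met
11. airspace authorization renewal 113 days ago vs limit 120 → met
12. airframe inspection 34 days ago vs limit 30 → not met
Not met: 1, 2, 3, 4, 5, 6, 7, 10, 12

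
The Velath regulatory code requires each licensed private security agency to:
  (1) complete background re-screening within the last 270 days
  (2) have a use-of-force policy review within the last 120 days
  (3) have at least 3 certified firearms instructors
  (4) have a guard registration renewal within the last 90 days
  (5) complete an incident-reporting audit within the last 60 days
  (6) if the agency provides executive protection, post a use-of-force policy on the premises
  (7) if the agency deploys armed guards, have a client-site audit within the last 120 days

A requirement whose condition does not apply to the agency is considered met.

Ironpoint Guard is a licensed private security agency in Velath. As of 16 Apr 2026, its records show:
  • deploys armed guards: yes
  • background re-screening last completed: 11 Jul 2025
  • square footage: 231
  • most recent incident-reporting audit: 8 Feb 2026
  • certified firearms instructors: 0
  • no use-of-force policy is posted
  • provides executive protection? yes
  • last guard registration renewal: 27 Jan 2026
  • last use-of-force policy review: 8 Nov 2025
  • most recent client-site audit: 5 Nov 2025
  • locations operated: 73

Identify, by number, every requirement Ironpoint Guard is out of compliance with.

1, 2, 3, 5, 6, 7

1. background re-screening 279 days ago vs limit 270 → not met
2. use-of-force policy review 159 days ago vs limit 120 → not met
3. certified firearms instructors 0 < 3 → not met
4. guard registration renewal 79 days ago vs limit 90 → met
5. incident-reporting audit 67 days ago vs limit 60 → not met
6. condition 'provides executive protection' holds; use-of-force policy absent → not met
7. condition 'deploys armed guards' holds; client-site audit 162 days ago vs limit 120 → not met
Not met: 1, 2, 3, 5, 6, 7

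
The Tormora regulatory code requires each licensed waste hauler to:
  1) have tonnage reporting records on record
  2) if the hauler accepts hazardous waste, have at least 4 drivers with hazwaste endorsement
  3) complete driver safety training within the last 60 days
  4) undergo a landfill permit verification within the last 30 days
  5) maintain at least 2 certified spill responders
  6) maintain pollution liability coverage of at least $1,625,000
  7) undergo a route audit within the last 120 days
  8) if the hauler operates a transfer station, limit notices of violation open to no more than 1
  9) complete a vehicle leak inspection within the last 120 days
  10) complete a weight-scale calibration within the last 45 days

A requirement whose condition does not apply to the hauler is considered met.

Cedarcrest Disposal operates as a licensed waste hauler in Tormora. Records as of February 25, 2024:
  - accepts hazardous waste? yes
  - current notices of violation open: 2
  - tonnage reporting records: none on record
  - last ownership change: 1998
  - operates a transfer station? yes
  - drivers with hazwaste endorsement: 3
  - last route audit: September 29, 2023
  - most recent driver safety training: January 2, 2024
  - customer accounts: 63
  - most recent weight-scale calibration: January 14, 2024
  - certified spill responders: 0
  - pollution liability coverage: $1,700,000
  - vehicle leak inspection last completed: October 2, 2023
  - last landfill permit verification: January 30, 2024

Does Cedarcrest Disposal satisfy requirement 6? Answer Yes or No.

6. pollution liability coverage $1,700,000 ≥ $1,625,000 → met

Yes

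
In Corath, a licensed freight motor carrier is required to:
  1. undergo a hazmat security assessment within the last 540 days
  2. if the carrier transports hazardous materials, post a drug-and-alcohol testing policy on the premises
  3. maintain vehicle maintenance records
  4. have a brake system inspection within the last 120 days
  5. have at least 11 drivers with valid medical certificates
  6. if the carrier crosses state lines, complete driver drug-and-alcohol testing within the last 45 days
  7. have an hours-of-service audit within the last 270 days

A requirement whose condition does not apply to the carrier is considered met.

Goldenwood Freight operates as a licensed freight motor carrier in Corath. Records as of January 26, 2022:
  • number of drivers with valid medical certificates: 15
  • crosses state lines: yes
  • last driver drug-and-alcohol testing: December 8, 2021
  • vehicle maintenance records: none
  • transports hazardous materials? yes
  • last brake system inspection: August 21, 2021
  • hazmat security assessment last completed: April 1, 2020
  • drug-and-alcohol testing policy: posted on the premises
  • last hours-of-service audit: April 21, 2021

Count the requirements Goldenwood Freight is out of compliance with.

5

1. hazmat security assessment 665 days ago vs limit 540 → not met
2. condition 'transports hazardous materials' holds; drug-and-alcohol testing policy present → met
3. vehicle maintenance records absent → not met
4. brake system inspection 158 days ago vs limit 120 → not met
5. drivers with valid medical certificates 15 ≥ 11 → met
6. condition 'crosses state lines' holds; driver drug-and-alcohol testing 49 days ago vs limit 45 → not met
7. hours-of-service audit 280 days ago vs limit 270 → not met
Not met: 5 of 7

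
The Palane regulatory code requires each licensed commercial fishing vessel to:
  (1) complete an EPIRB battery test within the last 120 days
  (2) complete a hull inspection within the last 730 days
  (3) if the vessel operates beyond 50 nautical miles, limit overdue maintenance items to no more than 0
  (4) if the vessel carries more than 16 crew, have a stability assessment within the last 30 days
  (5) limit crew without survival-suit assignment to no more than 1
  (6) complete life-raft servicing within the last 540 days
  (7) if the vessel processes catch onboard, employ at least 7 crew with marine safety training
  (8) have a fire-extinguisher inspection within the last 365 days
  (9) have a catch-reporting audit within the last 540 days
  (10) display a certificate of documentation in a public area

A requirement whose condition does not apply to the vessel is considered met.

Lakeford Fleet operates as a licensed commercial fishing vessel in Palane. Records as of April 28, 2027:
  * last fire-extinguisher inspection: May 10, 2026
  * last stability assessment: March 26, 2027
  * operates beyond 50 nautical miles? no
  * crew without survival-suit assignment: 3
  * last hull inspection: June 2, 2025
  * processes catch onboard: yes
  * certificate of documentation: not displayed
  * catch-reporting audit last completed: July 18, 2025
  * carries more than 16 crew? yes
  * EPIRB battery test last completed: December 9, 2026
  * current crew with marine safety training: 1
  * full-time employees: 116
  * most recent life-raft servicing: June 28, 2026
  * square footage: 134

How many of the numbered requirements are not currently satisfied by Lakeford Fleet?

6

1. EPIRB battery test 140 days ago vs limit 120 → not met
2. hull inspection 695 days ago vs limit 730 → met
3. condition 'operates beyond 50 nautical miles' does not hold → requirement n/a → met
4. condition 'carries more than 16 crew' holds; stability assessment 33 days ago vs limit 30 → not met
5. crew without survival-suit assignment 3 > 1 → not met
6. life-raft servicing 304 days ago vs limit 540 → met
7. condition 'processes catch onboard' holds; crew with marine safety training 1 < 7 → not met
8. fire-extinguisher inspection 353 days ago vs limit 365 → met
9. catch-reporting audit 649 days ago vs limit 540 → not met
10. certificate of documentation absent → not met
Not met: 6 of 10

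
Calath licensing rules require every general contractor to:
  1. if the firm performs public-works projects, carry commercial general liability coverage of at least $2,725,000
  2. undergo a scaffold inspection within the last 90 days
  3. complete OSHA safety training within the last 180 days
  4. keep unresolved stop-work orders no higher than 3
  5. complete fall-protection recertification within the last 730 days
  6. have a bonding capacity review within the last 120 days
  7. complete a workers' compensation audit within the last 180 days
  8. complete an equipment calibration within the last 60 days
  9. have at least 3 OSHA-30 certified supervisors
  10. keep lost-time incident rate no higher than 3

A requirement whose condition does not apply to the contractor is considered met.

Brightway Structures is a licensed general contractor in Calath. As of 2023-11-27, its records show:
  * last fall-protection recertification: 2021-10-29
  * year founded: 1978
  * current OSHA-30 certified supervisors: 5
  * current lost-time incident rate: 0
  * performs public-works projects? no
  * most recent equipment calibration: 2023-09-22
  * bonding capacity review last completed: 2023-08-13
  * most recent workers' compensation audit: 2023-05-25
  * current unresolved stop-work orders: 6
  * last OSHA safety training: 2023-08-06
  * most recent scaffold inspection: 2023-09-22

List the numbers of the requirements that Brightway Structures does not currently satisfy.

1. condition 'performs public-works projects' does not hold → requirement n/a → met
2. scaffold inspection 66 days ago vs limit 90 → met
3. OSHA safety training 113 days ago vs limit 180 → met
4. unresolved stop-work orders 6 > 3 → not met
5. fall-protection recertification 759 days ago vs limit 730 → not met
6. bonding capacity review 106 days ago vs limit 120 → met
7. workers' compensation audit 186 days ago vs limit 180 → not met
8. equipment calibration 66 days ago vs limit 60 → not met
9. OSHA-30 certified supervisors 5 ≥ 3 → met
10. lost-time incident rate 0 ≤ 3 → met
Not met: 4, 5, 7, 8

4, 5, 7, 8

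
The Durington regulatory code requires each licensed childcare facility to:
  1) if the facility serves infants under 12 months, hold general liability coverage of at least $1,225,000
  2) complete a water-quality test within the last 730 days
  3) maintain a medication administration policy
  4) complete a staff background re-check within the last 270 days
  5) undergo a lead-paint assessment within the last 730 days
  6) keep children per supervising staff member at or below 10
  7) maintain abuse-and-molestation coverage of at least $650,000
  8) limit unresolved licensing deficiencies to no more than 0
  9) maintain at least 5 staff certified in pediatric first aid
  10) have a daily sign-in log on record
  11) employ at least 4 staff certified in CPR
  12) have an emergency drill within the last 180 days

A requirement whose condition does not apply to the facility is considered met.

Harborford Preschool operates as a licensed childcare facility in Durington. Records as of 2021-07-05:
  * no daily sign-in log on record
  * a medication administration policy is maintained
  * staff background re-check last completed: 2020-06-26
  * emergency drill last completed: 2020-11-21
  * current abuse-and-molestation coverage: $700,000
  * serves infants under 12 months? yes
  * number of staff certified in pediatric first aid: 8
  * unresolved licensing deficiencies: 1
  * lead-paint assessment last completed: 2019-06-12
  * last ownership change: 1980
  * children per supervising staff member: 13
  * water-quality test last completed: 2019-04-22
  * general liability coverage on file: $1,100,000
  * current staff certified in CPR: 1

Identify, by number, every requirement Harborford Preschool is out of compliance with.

1. condition 'serves infants under 12 months' holds; general liability coverage $1,100,000 < $1,225,000 → not met
2. water-quality test 805 days ago vs limit 730 → not met
3. medication administration policy present → met
4. staff background re-check 374 days ago vs limit 270 → not met
5. lead-paint assessment 754 days ago vs limit 730 → not met
6. children per supervising staff member 13 > 10 → not met
7. abuse-and-molestation coverage $700,000 ≥ $650,000 → met
8. unresolved licensing deficiencies 1 > 0 → not met
9. staff certified in pediatric first aid 8 ≥ 5 → met
10. daily sign-in log absent → not met
11. staff certified in CPR 1 < 4 → not met
12. emergency drill 226 days ago vs limit 180 → not met
Not met: 1, 2, 4, 5, 6, 8, 10, 11, 12

1, 2, 4, 5, 6, 8, 10, 11, 12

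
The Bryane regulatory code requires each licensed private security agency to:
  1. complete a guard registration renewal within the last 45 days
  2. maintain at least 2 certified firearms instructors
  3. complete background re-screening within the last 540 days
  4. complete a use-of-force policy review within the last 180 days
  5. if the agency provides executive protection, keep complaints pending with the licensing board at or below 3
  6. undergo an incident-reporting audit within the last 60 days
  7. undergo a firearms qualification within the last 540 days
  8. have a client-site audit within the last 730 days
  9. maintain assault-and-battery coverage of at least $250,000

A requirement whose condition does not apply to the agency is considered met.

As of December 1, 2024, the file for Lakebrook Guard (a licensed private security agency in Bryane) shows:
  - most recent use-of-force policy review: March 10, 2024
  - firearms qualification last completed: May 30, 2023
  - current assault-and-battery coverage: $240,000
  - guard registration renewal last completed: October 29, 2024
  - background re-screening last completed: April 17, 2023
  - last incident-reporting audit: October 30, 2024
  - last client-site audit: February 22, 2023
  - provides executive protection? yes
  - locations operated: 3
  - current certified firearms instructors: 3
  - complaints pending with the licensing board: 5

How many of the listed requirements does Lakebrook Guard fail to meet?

5

1. guard registration renewal 33 days ago vs limit 45 → met
2. certified firearms instructors 3 ≥ 2 → met
3. background re-screening 594 days ago vs limit 540 → not met
4. use-of-force policy review 266 days ago vs limit 180 → not met
5. condition 'provides executive protection' holds; complaints pending with the licensing board 5 > 3 → not met
6. incident-reporting audit 32 days ago vs limit 60 → met
7. firearms qualification 551 days ago vs limit 540 → not met
8. client-site audit 648 days ago vs limit 730 → met
9. assault-and-battery coverage $240,000 < $250,000 → not met
Not met: 5 of 9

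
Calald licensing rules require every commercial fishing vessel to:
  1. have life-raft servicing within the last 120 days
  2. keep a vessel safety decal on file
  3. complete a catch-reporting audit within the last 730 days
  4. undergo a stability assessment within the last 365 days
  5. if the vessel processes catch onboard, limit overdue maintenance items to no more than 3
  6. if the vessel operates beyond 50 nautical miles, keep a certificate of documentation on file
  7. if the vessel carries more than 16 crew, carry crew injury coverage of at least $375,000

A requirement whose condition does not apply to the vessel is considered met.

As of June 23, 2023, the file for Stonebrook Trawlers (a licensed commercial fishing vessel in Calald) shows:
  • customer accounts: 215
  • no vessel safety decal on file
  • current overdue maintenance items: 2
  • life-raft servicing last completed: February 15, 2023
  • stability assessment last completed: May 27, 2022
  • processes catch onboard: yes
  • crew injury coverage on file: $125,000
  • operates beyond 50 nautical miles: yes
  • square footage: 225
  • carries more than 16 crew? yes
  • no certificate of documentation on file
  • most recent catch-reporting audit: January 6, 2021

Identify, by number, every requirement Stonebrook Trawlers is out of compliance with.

1. life-raft servicing 128 days ago vs limit 120 → not met
2. vessel safety decal absent → not met
3. catch-reporting audit 898 days ago vs limit 730 → not met
4. stability assessment 392 days ago vs limit 365 → not met
5. condition 'processes catch onboard' holds; overdue maintenance items 2 ≤ 3 → met
6. condition 'operates beyond 50 nautical miles' holds; certificate of documentation absent → not met
7. condition 'carries more than 16 crew' holds; crew injury coverage $125,000 < $375,000 → not met
Not met: 1, 2, 3, 4, 6, 7

1, 2, 3, 4, 6, 7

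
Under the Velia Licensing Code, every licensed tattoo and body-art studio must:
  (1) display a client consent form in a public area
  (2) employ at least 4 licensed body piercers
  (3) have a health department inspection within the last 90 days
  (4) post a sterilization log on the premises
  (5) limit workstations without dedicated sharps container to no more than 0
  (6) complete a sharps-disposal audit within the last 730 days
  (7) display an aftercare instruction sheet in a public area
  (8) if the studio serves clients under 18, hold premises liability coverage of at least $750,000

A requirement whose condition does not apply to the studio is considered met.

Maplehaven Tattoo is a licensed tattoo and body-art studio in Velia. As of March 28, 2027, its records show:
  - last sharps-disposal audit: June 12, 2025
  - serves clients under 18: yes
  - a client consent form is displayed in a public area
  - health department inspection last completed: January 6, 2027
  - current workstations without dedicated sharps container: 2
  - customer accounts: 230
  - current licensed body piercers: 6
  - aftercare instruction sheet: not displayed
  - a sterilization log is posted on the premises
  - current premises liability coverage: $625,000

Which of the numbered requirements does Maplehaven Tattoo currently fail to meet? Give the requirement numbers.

5, 7, 8

1. client consent form present → met
2. licensed body piercers 6 ≥ 4 → met
3. health department inspection 81 days ago vs limit 90 → met
4. sterilization log present → met
5. workstations without dedicated sharps container 2 > 0 → not met
6. sharps-disposal audit 654 days ago vs limit 730 → met
7. aftercare instruction sheet absent → not met
8. condition 'serves clients under 18' holds; premises liability coverage $625,000 < $750,000 → not met
Not met: 5, 7, 8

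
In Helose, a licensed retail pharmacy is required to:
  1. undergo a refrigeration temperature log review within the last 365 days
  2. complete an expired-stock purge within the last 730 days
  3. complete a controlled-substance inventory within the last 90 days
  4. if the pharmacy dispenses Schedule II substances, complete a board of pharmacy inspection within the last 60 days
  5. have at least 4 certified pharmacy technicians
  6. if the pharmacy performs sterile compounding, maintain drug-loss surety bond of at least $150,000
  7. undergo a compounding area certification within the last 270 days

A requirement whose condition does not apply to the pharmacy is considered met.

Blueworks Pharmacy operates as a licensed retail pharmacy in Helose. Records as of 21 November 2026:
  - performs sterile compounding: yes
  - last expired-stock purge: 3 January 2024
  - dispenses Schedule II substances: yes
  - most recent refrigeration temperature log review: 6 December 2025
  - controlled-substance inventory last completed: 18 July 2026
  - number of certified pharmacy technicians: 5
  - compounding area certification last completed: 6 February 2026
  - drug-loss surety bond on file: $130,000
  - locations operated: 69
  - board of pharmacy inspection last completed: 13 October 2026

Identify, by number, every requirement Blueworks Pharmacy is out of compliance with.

1. refrigeration temperature log review 350 days ago vs limit 365 → met
2. expired-stock purge 1053 days ago vs limit 730 → not met
3. controlled-substance inventory 126 days ago vs limit 90 → not met
4. condition 'dispenses Schedule II substances' holds; board of pharmacy inspection 39 days ago vs limit 60 → met
5. certified pharmacy technicians 5 ≥ 4 → met
6. condition 'performs sterile compounding' holds; drug-loss surety bond $130,000 < $150,000 → not met
7. compounding area certification 288 days ago vs limit 270 → not met
Not met: 2, 3, 6, 7

2, 3, 6, 7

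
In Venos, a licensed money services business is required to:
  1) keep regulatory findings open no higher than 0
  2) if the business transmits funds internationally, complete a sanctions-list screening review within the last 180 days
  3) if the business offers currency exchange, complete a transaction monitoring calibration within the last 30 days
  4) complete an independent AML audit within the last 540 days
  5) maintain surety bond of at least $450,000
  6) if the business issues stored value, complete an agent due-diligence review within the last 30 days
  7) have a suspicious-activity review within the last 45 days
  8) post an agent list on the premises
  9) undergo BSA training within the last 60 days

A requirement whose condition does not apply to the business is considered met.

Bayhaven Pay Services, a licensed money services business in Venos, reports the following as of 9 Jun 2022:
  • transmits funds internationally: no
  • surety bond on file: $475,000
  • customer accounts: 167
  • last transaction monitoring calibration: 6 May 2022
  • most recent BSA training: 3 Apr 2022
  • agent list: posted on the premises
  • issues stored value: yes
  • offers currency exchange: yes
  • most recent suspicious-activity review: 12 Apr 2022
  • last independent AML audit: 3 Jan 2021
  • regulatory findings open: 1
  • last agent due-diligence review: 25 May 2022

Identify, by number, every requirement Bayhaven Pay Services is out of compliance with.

1. regulatory findings open 1 > 0 → not met
2. condition 'transmits funds internationally' does not hold → requirement n/a → met
3. condition 'offers currency exchange' holds; transaction monitoring calibration 34 days ago vs limit 30 → not met
4. independent AML audit 522 days ago vs limit 540 → met
5. surety bond $475,000 ≥ $450,000 → met
6. condition 'issues stored value' holds; agent due-diligence review 15 days ago vs limit 30 → met
7. suspicious-activity review 58 days ago vs limit 45 → not met
8. agent list present → met
9. BSA training 67 days ago vs limit 60 → not met
Not met: 1, 3, 7, 9

1, 3, 7, 9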